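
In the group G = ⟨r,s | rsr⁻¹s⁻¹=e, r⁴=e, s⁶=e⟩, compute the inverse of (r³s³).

The order of (r³s³) is 4 (smallest k with (r³s³)ᵏ = e), so (r³s³)⁻¹ = (r³s³)³ = rs³.
Check: (r³s³) · (rs³) → (r³s³) · r = s³;   (s³) · s³ = e, giving e as required.

Answer: rs³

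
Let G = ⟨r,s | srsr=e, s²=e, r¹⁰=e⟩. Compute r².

Compute successive powers of r, reducing at each step:
  r²: r · r = r²

Answer: r²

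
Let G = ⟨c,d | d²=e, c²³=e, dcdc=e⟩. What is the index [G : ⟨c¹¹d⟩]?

First find ord(c¹¹d) by computing successive powers:
  (c¹¹d)¹ = c¹¹d, (c¹¹d)² = e.
So |⟨c¹¹d⟩| = ord(c¹¹d) = 2. With |G| = 46, by Lagrange [G : ⟨c¹¹d⟩] = 46/2 = 23.

Answer: 23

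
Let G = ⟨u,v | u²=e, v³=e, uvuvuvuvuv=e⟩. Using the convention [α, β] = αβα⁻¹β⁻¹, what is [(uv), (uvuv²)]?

[(uv), (uvuv²)] = (uv)·(uvuv²)·(uv)⁻¹·(uvuv²)⁻¹.
  (uv) · (uvuv²) = v²uv²uv
  (v²uv²uv) · (v²u) = v²uv²
  (v²uv²) · (vuv²u) = vu

Answer: vu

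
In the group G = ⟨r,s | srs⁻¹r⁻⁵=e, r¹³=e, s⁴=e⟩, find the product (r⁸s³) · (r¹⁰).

Compute (r⁸s³) · (r¹⁰) by multiplying left to right and reducing via the relations at each step:
  (r⁸s³) · r¹⁰ = r¹⁰s³

Answer: r¹⁰s³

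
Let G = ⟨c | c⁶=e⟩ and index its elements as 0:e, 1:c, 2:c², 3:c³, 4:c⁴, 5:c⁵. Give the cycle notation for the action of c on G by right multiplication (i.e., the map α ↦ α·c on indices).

(0 1 2 3 4 5)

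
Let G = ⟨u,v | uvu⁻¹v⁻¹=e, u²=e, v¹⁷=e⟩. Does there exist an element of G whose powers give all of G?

|G| = 34. The element uv has order 34 (its powers give 34 distinct elements), so ⟨uv⟩ = G and G is cyclic.

Answer: Yes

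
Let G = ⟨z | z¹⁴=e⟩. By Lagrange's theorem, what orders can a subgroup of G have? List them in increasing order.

|G| = 14 = 2 · 7. By Lagrange's theorem the order of any subgroup divides 14; the divisors of 14 are 1, 2, 7, 14.

Answer: 1, 2, 7, 14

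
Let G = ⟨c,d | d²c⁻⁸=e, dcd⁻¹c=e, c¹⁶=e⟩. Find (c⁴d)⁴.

Compute successive powers of (c⁴d), reducing at each step:
  (c⁴d)²: (c⁴d) · c⁴ = d;   d · d = c⁸
  (c⁴d)³: (c⁸) · c⁴ = c¹²;   (c¹²) · d = c⁴d⁻¹
  (c⁴d)⁴: (c⁴d⁻¹) · c⁴ = d⁻¹;   (d⁻¹) · d = e

Answer: e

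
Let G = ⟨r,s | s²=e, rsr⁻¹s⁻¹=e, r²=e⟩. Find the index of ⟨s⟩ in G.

First find ord(s) by computing successive powers:
  s¹ = s, s² = e.
So |⟨s⟩| = ord(s) = 2. With |G| = 4, by Lagrange [G : ⟨s⟩] = 4/2 = 2.

Answer: 2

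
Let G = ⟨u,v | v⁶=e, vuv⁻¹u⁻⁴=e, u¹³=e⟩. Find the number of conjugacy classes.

The conjugacy classes (representative and size) are:
  [e] (size 1), [u⁴] (size 6), [u¹¹] (size 6), [u⁷v] (size 13), [u⁸v²] (size 13), [u¹²v³] (size 13), [u⁵v⁴] (size 13), [u¹¹v⁵] (size 13).
Class equation: 1 + 6 + 6 + 13 + 13 + 13 + 13 + 13 = 78 = |G|. So G has 8 conjugacy classes.

Answer: 8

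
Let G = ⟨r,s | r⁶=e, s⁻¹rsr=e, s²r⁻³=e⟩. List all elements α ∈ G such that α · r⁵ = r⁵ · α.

⟨r⁵⟩ ⊆ C_G(r⁵) since powers of r⁵ commute with r⁵; so |C_G(r⁵)| ≥ |⟨r⁵⟩| = 6.
By orbit–stabilizer, |C_G(r⁵)| = |G| / |conj. class of r⁵| = 12 / 2 = 6.
The 6 elements commuting with r⁵ are {e, r, r², r³, r⁴, r⁵}.

Answer: {e, r, r², r³, r⁴, r⁵}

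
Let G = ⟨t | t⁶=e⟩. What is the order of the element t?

Compute successive powers until reaching e:
  t¹ = t, t² = t², t³ = t³, t⁴ = t⁴, t⁵ = t⁵, t⁶ = e.
The smallest positive k with tᵏ = e is 6.

Answer: 6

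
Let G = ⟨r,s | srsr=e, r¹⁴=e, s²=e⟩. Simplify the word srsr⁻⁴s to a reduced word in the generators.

Multiply left to right, reducing at each step:
  s · r = r¹³s
  (r¹³s) · s = r¹³
  (r¹³) · r⁻⁴ = r⁹
  (r⁹) · s = r⁹s

Answer: r⁹s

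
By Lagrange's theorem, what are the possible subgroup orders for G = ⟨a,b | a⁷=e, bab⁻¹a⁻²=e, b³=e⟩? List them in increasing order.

|G| = 21 = 3 · 7. By Lagrange's theorem the order of any subgroup divides 21; the divisors of 21 are 1, 3, 7, 21.

Answer: 1, 3, 7, 21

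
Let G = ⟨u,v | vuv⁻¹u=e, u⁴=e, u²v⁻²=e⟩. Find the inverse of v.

The order of v is 4 (smallest k with vᵏ = e), so v⁻¹ = v³ = v⁻¹.
Check: v · (v⁻¹) → v · v⁻¹ = e, giving e as required.

Answer: v⁻¹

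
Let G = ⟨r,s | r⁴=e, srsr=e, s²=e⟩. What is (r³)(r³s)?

Compute (r³) · (r³s) by multiplying left to right and reducing via the relations at each step:
  (r³) · r³ = r²
  (r²) · s = r²s

Answer: r²s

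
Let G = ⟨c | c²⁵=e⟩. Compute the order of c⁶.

Compute successive powers until reaching e:
  (c⁶)¹ = c⁶, (c⁶)² = c¹², (c⁶)³ = c¹⁸, (c⁶)⁴ = c²⁴, (c⁶)⁵ = c⁵, (c⁶)⁶ = c¹¹, (c⁶)⁷ = c¹⁷, (c⁶)⁸ = c²³, (c⁶)⁹ = c⁴, (c⁶)¹⁰ = c¹⁰, (c⁶)¹¹ = c¹⁶, (c⁶)¹² = c²², (c⁶)¹³ = c³, (c⁶)¹⁴ = c⁹, (c⁶)¹⁵ = c¹⁵, (c⁶)¹⁶ = c²¹, (c⁶)¹⁷ = c², (c⁶)¹⁸ = c⁸, (c⁶)¹⁹ = c¹⁴, (c⁶)²⁰ = c²⁰, (c⁶)²¹ = c, (c⁶)²² = c⁷, (c⁶)²³ = c¹³, (c⁶)²⁴ = c¹⁹, (c⁶)²⁵ = e.
The smallest positive k with (c⁶)ᵏ = e is 25.

Answer: 25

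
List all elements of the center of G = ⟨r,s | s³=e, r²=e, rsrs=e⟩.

An element z ∈ Z(G) iff z commutes with every generator.
For example e is central: e·r = r = r·e; e·s = s = s·e.
Whereas r ∉ Z(G) since r·s = rs ≠ rs² = s·r.
Checking each of the 6 elements this way gives Z(G) = {e}, of order 1.

Answer: {e}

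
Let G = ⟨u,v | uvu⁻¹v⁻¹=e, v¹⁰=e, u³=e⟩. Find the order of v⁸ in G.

Compute successive powers until reaching e:
  (v⁸)¹ = v⁸, (v⁸)² = v⁶, (v⁸)³ = v⁴, (v⁸)⁴ = v², (v⁸)⁵ = e.
The smallest positive k with (v⁸)ᵏ = e is 5.

Answer: 5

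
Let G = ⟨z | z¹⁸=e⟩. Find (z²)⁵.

Compute successive powers of (z²), reducing at each step:
  (z²)²: (z²) · z² = z⁴
  (z²)³: (z⁴) · z² = z⁶
  (z²)⁴: (z⁶) · z² = z⁸
  (z²)⁵: (z⁸) · z² = z¹⁰

Answer: z¹⁰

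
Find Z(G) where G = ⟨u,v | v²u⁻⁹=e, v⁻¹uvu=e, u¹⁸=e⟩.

An element z ∈ Z(G) iff z commutes with every generator.
For example u⁹ is central: (u⁹)·u = u¹⁰ = u·(u⁹); (u⁹)·v = v⁻¹ = v·(u⁹).
Whereas u ∉ Z(G) since u·v = uv ≠ u⁸v⁻¹ = v·u.
Checking each of the 36 elements this way gives Z(G) = {e, u⁹}, of order 2.

Answer: {e, u⁹}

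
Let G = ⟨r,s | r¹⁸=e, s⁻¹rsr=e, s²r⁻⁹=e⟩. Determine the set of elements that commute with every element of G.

An element z ∈ Z(G) iff z commutes with every generator.
For example r⁹ is central: (r⁹)·r = r¹⁰ = r·(r⁹); (r⁹)·s = s⁻¹ = s·(r⁹).
Whereas r ∉ Z(G) since r·s = rs ≠ r⁸s⁻¹ = s·r.
Checking each of the 36 elements this way gives Z(G) = {e, r⁹}, of order 2.

Answer: {e, r⁹}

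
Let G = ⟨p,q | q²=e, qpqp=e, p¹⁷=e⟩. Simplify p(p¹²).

Compute p · (p¹²) by multiplying left to right and reducing via the relations at each step:
  p · p¹² = p¹³

Answer: p¹³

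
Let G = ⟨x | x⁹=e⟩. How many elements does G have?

G is generated by a single element, so G is cyclic. The relator gives x⁹ = e and no smaller power is forced to be e, so the 9 powers {e, x, x², x³, x⁴, x⁵, x⁶, x⁷, x⁸} are distinct. Hence |G| = 9.

Answer: 9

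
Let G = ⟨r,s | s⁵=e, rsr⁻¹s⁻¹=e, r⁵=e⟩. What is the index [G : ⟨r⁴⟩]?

First find ord(r⁴) by computing successive powers:
  (r⁴)¹ = r⁴, (r⁴)² = r³, (r⁴)³ = r², (r⁴)⁴ = r, (r⁴)⁵ = e.
So |⟨r⁴⟩| = ord(r⁴) = 5. With |G| = 25, by Lagrange [G : ⟨r⁴⟩] = 25/5 = 5.

Answer: 5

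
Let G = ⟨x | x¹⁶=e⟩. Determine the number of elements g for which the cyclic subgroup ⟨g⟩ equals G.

G is cyclic of order 16. An element generates G iff its order is 16, and a cyclic group of order 16 has exactly φ(16) = 8 such elements.

Answer: 8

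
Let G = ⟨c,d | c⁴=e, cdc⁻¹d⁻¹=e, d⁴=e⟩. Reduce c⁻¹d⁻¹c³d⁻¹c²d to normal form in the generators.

Multiply left to right, reducing at each step:
  (c³) · d⁻¹ = c³d³
  (c³d³) · c³ = c²d³
  (c²d³) · d⁻¹ = c²d²
  (c²d²) · c² = d²
  (d²) · d = d³

Answer: d³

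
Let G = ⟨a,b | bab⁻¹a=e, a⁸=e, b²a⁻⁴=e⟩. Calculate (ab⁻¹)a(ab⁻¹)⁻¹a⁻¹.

[(ab⁻¹), a] = (ab⁻¹)·a·(ab⁻¹)⁻¹·a⁻¹.
  (ab⁻¹) · a = b⁻¹
  (b⁻¹) · (ab) = a⁷
  (a⁷) · (a⁷) = a⁶

Answer: a⁶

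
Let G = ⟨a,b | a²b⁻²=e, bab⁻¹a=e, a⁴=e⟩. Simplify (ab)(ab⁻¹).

Compute (ab) · (ab⁻¹) by multiplying left to right and reducing via the relations at each step:
  (ab) · a = b
  b · b⁻¹ = e

Answer: e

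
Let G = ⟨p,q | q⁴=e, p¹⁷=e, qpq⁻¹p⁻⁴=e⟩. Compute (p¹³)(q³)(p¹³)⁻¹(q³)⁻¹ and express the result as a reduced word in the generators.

[(p¹³), (q³)] = (p¹³)·(q³)·(p¹³)⁻¹·(q³)⁻¹.
  (p¹³) · (q³) = p¹³q³
  (p¹³q³) · (p⁴) = p¹⁴q³
  (p¹⁴q³) · q = p¹⁴

Answer: p¹⁴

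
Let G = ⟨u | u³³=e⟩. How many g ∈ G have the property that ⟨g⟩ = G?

G is cyclic of order 33. An element generates G iff its order is 33, and a cyclic group of order 33 has exactly φ(33) = 20 such elements.

Answer: 20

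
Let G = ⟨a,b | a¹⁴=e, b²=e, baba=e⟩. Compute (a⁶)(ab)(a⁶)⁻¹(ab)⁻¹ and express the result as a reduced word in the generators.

[(a⁶), (ab)] = (a⁶)·(ab)·(a⁶)⁻¹·(ab)⁻¹.
  (a⁶) · (ab) = a⁷b
  (a⁷b) · (a⁸) = a¹³b
  (a¹³b) · (ab) = a¹²

Answer: a¹²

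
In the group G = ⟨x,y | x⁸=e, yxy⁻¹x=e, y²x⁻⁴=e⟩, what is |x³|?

Compute successive powers until reaching e:
  (x³)¹ = x³, (x³)² = x⁶, (x³)³ = x, (x³)⁴ = x⁴, (x³)⁵ = x⁷, (x³)⁶ = x², (x³)⁷ = x⁵, (x³)⁸ = e.
The smallest positive k with (x³)ᵏ = e is 8.

Answer: 8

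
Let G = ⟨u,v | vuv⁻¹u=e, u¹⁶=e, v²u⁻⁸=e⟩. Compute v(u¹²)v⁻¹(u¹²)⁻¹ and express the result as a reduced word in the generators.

[v, (u¹²)] = v·(u¹²)·v⁻¹·(u¹²)⁻¹.
  v · (u¹²) = u⁴v
  (u⁴v) · (v⁻¹) = u⁴
  (u⁴) · (u⁴) = u⁸

Answer: u⁸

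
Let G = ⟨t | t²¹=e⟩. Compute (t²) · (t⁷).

Compute (t²) · (t⁷) by multiplying left to right and reducing via the relations at each step:
  (t²) · t⁷ = t⁹

Answer: t⁹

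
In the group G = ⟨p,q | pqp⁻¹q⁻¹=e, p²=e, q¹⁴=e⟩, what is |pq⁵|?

Compute successive powers until reaching e:
  (pq⁵)¹ = pq⁵, (pq⁵)² = q¹⁰, (pq⁵)³ = pq, (pq⁵)⁴ = q⁶, (pq⁵)⁵ = pq¹¹, (pq⁵)⁶ = q², (pq⁵)⁷ = pq⁷, (pq⁵)⁸ = q¹², (pq⁵)⁹ = pq³, (pq⁵)¹⁰ = q⁸, (pq⁵)¹¹ = pq¹³, (pq⁵)¹² = q⁴, (pq⁵)¹³ = pq⁹, (pq⁵)¹⁴ = e.
The smallest positive k with (pq⁵)ᵏ = e is 14.

Answer: 14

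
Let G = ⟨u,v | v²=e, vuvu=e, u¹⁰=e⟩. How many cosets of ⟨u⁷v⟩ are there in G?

First find ord(u⁷v) by computing successive powers:
  (u⁷v)¹ = u⁷v, (u⁷v)² = e.
So |⟨u⁷v⟩| = ord(u⁷v) = 2. With |G| = 20, by Lagrange [G : ⟨u⁷v⟩] = 20/2 = 10.

Answer: 10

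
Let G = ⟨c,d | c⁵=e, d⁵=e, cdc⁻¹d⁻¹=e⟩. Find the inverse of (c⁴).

The order of (c⁴) is 5 (smallest k with (c⁴)ᵏ = e), so (c⁴)⁻¹ = (c⁴)⁴ = c.
Check: (c⁴) · c → (c⁴) · c = e, giving e as required.

Answer: c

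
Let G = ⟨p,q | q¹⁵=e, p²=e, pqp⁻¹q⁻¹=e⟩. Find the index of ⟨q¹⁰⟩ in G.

First find ord(q¹⁰) by computing successive powers:
  (q¹⁰)¹ = q¹⁰, (q¹⁰)² = q⁵, (q¹⁰)³ = e.
So |⟨q¹⁰⟩| = ord(q¹⁰) = 3. With |G| = 30, by Lagrange [G : ⟨q¹⁰⟩] = 30/3 = 10.

Answer: 10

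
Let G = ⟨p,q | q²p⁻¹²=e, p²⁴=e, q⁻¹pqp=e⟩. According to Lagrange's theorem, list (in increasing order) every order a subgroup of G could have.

|G| = 48 = 2⁴ · 3. By Lagrange's theorem the order of any subgroup divides 48; the divisors of 48 are 1, 2, 3, 4, 6, 8, 12, 16, 24, 48.

Answer: 1, 2, 3, 4, 6, 8, 12, 16, 24, 48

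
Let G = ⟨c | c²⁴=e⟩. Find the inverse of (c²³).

The order of (c²³) is 24 (smallest k with (c²³)ᵏ = e), so (c²³)⁻¹ = (c²³)²³ = c.
Check: (c²³) · c → (c²³) · c = e, giving e as required.

Answer: c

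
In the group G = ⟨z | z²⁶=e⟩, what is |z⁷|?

Compute successive powers until reaching e:
  (z⁷)¹ = z⁷, (z⁷)² = z¹⁴, (z⁷)³ = z²¹, (z⁷)⁴ = z², (z⁷)⁵ = z⁹, (z⁷)⁶ = z¹⁶, (z⁷)⁷ = z²³, (z⁷)⁸ = z⁴, (z⁷)⁹ = z¹¹, (z⁷)¹⁰ = z¹⁸, (z⁷)¹¹ = z²⁵, (z⁷)¹² = z⁶, (z⁷)¹³ = z¹³, (z⁷)¹⁴ = z²⁰, (z⁷)¹⁵ = z, (z⁷)¹⁶ = z⁸, (z⁷)¹⁷ = z¹⁵, (z⁷)¹⁸ = z²², (z⁷)¹⁹ = z³, (z⁷)²⁰ = z¹⁰, (z⁷)²¹ = z¹⁷, (z⁷)²² = z²⁴, (z⁷)²³ = z⁵, (z⁷)²⁴ = z¹², (z⁷)²⁵ = z¹⁹, (z⁷)²⁶ = e.
The smallest positive k with (z⁷)ᵏ = e is 26.

Answer: 26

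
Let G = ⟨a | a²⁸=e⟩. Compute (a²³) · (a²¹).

Compute (a²³) · (a²¹) by multiplying left to right and reducing via the relations at each step:
  (a²³) · a²¹ = a¹⁶

Answer: a¹⁶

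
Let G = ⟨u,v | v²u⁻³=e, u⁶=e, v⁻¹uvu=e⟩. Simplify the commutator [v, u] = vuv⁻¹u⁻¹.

[v, u] = v·u·v⁻¹·u⁻¹.
  v · u = u²v⁻¹
  (u²v⁻¹) · (v⁻¹) = u⁵
  (u⁵) · (u⁵) = u⁴

Answer: u⁴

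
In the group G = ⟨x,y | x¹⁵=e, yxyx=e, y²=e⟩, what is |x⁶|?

Compute successive powers until reaching e:
  (x⁶)¹ = x⁶, (x⁶)² = x¹², (x⁶)³ = x³, (x⁶)⁴ = x⁹, (x⁶)⁵ = e.
The smallest positive k with (x⁶)ᵏ = e is 5.

Answer: 5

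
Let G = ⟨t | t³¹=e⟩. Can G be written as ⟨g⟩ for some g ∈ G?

|G| = 31. The element t has order 31 (its powers give 31 distinct elements), so ⟨t⟩ = G and G is cyclic.

Answer: Yes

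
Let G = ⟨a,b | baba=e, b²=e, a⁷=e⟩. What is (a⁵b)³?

Compute successive powers of (a⁵b), reducing at each step:
  (a⁵b)²: (a⁵b) · a⁵ = b;   b · b = e
  (a⁵b)³: e · a⁵ = a⁵;   (a⁵) · b = a⁵b

Answer: a⁵b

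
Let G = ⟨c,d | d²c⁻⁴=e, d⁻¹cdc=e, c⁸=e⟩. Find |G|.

Enumerate words in the generators, reducing via the relations: the distinct elements are
  {c, d, e, cd, c², c³, c⁴, c⁵, c⁶, c⁷, c²d, c³d, d⁻¹, cd⁻¹, c²d⁻¹, c³d⁻¹}.
No further products give new elements, so |G| = 16.

Answer: 16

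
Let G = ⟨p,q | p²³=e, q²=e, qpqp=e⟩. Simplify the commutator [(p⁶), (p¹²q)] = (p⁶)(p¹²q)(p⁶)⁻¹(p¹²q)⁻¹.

[(p⁶), (p¹²q)] = (p⁶)·(p¹²q)·(p⁶)⁻¹·(p¹²q)⁻¹.
  (p⁶) · (p¹²q) = p¹⁸q
  (p¹⁸q) · (p¹⁷) = pq
  (pq) · (p¹²q) = p¹²

Answer: p¹²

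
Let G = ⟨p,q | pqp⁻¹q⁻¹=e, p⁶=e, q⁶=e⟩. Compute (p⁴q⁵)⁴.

Compute successive powers of (p⁴q⁵), reducing at each step:
  (p⁴q⁵)²: (p⁴q⁵) · p⁴ = p²q⁵;   (p²q⁵) · q⁵ = p²q⁴
  (p⁴q⁵)³: (p²q⁴) · p⁴ = q⁴;   (q⁴) · q⁵ = q³
  (p⁴q⁵)⁴: (q³) · p⁴ = p⁴q³;   (p⁴q³) · q⁵ = p⁴q²

Answer: p⁴q²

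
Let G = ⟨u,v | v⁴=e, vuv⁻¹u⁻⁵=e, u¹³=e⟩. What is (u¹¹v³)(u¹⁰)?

Compute (u¹¹v³) · (u¹⁰) by multiplying left to right and reducing via the relations at each step:
  (u¹¹v³) · u¹⁰ = v³

Answer: v³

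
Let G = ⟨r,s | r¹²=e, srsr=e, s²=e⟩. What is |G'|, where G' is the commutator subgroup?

G' = [G, G] is generated by all commutators. The generator-pair commutators are: [r, s] = r².
The subgroup they normally generate is {e, r², r⁴, r⁶, r⁸, r¹⁰}, of order 6.
Check: |G/G'| = 24/6 = 4 is the order of the abelianisation.

Answer: 6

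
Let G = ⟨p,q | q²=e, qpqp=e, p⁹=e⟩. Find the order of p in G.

Compute successive powers until reaching e:
  p¹ = p, p² = p², p³ = p³, p⁴ = p⁴, p⁵ = p⁵, p⁶ = p⁶, p⁷ = p⁷, p⁸ = p⁸, p⁹ = e.
The smallest positive k with pᵏ = e is 9.

Answer: 9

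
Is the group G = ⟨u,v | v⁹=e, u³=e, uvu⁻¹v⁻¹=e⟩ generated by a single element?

|G| = 27, but the maximum element order in G is 9 < 27. No single element generates all of G, so G is not cyclic.

Answer: No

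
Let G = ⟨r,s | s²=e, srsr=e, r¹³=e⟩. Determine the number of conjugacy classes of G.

The conjugacy classes (representative and size) are:
  [e] (size 1), [r¹²] (size 2), [r¹¹] (size 2), [r³] (size 2), [r⁴] (size 2), [r⁸] (size 2), [r⁶] (size 2), [s] (size 13).
Class equation: 1 + 2 + 2 + 2 + 2 + 2 + 2 + 13 = 26 = |G|. So G has 8 conjugacy classes.

Answer: 8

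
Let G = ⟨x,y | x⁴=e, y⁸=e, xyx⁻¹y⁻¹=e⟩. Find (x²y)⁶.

Compute successive powers of (x²y), reducing at each step:
  (x²y)²: (x²y) · x² = y;   y · y = y²
  (x²y)³: (y²) · x² = x²y²;   (x²y²) · y = x²y³
  (x²y)⁴: (x²y³) · x² = y³;   (y³) · y = y⁴
  (x²y)⁵: (y⁴) · x² = x²y⁴;   (x²y⁴) · y = x²y⁵
  (x²y)⁶: (x²y⁵) · x² = y⁵;   (y⁵) · y = y⁶

Answer: y⁶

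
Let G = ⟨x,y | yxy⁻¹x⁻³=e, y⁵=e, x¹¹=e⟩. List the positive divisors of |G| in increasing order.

|G| = 55 = 5 · 11. By Lagrange's theorem the order of any subgroup divides 55; the divisors of 55 are 1, 5, 11, 55.

Answer: 1, 5, 11, 55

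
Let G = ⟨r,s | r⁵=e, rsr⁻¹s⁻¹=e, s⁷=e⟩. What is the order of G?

Enumerate words in the generators, reducing via the relations: the distinct elements are
  {e, r, s, rs, r², r³, r⁴, s², s³, s⁴, s⁵, s⁶, rs², rs³, rs⁴, rs⁵, rs⁶, r²s, r³s, r⁴s, r²s², r²s³, r²s⁴, r²s⁵, r²s⁶, r³s², r³s³, r³s⁴, r³s⁵, r³s⁶, r⁴s², r⁴s³, r⁴s⁴, r⁴s⁵, r⁴s⁶}.
No further products give new elements, so |G| = 35.

Answer: 35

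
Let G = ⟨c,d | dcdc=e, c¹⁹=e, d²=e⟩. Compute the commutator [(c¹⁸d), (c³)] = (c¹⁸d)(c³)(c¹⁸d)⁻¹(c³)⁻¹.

[(c¹⁸d), (c³)] = (c¹⁸d)·(c³)·(c¹⁸d)⁻¹·(c³)⁻¹.
  (c¹⁸d) · (c³) = c¹⁵d
  (c¹⁵d) · (c¹⁸d) = c¹⁶
  (c¹⁶) · (c¹⁶) = c¹³

Answer: c¹³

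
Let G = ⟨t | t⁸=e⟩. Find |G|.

G is generated by a single element, so G is cyclic. The relator gives t⁸ = e and no smaller power is forced to be e, so the 8 powers {e, t, t², t³, t⁴, t⁵, t⁶, t⁷} are distinct. Hence |G| = 8.

Answer: 8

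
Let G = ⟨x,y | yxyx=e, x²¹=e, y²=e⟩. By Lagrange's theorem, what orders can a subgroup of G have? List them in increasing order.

|G| = 42 = 2 · 3 · 7. By Lagrange's theorem the order of any subgroup divides 42; the divisors of 42 are 1, 2, 3, 6, 7, 14, 21, 42.

Answer: 1, 2, 3, 6, 7, 14, 21, 42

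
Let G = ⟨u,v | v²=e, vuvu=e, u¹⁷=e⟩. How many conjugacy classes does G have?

The conjugacy classes (representative and size) are:
  [e] (size 1), [u¹⁶] (size 2), [u²] (size 2), [u³] (size 2), [u¹³] (size 2), [u¹²] (size 2), [u⁶] (size 2), [u¹⁰] (size 2), [u⁹] (size 2), [u⁷v] (size 17).
Class equation: 1 + 2 + 2 + 2 + 2 + 2 + 2 + 2 + 2 + 17 = 34 = |G|. So G has 10 conjugacy classes.

Answer: 10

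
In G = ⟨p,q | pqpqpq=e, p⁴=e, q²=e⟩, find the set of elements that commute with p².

⟨p²⟩ ⊆ C_G(p²) since powers of p² commute with p²; so |C_G(p²)| ≥ |⟨p²⟩| = 2.
By orbit–stabilizer, |C_G(p²)| = |G| / |conj. class of p²| = 24 / 3 = 8.
The 8 elements commuting with p² are {e, p, p², p³, pqp²q, qp²q, p²qp²q, p³qp²q}.

Answer: {e, p, p², p³, pqp²q, qp²q, p²qp²q, p³qp²q}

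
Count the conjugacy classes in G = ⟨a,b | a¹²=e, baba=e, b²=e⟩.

The conjugacy classes (representative and size) are:
  [e] (size 1), [a¹¹] (size 2), [a²] (size 2), [a⁹] (size 2), [a⁴] (size 2), [a⁵] (size 2), [a⁶] (size 1), [b] (size 6), [ab] (size 6).
Class equation: 1 + 2 + 2 + 2 + 2 + 2 + 1 + 6 + 6 = 24 = |G|. So G has 9 conjugacy classes.

Answer: 9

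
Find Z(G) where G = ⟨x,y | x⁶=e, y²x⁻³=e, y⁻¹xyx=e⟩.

An element z ∈ Z(G) iff z commutes with every generator.
For example x³ is central: (x³)·x = x⁴ = x·(x³); (x³)·y = y⁻¹ = y·(x³).
Whereas x ∉ Z(G) since x·y = xy ≠ x²y⁻¹ = y·x.
Checking each of the 12 elements this way gives Z(G) = {e, x³}, of order 2.

Answer: {e, x³}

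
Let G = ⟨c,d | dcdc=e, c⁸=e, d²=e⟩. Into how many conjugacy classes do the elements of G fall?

The conjugacy classes (representative and size) are:
  [e] (size 1), [c] (size 2), [c⁶] (size 2), [c³] (size 2), [c⁴] (size 1), [d] (size 4), [c⁵d] (size 4).
Class equation: 1 + 2 + 2 + 2 + 1 + 4 + 4 = 16 = |G|. So G has 7 conjugacy classes.

Answer: 7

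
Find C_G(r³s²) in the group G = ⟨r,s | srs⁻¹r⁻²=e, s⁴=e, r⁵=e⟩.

⟨r³s²⟩ ⊆ C_G(r³s²) since powers of r³s² commute with r³s²; so |C_G(r³s²)| ≥ |⟨r³s²⟩| = 2.
By orbit–stabilizer, |C_G(r³s²)| = |G| / |conj. class of r³s²| = 20 / 5 = 4.
The 4 elements commuting with r³s² are {e, rs, r²s³, r³s²}.

Answer: {e, rs, r²s³, r³s²}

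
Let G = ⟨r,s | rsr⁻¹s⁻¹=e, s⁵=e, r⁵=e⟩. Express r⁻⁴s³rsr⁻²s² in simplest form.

Multiply left to right, reducing at each step:
  r · s³ = rs³
  (rs³) · r = r²s³
  (r²s³) · s = r²s⁴
  (r²s⁴) · r⁻² = s⁴
  (s⁴) · s² = s

Answer: s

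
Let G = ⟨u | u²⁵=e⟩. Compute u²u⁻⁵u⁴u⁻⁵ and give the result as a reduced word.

Multiply left to right, reducing at each step:
  (u²) · u⁻⁵ = u²²
  (u²²) · u⁴ = u
  u · u⁻⁵ = u²¹

Answer: u²¹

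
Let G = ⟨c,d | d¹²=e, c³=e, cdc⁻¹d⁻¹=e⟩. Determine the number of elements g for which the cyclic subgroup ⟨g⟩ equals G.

⟨g⟩ = G would require ord(g) = |G| = 36, but the maximum element order in G is 12 < 36. So G is not cyclic and no single element generates it: the count is 0.

Answer: 0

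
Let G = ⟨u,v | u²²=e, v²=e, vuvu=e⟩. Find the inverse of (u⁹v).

The order of (u⁹v) is 2 (smallest k with (u⁹v)ᵏ = e), so (u⁹v)⁻¹ = (u⁹v)¹ = u⁹v.
Check: (u⁹v) · (u⁹v) → (u⁹v) · u⁹ = v;   v · v = e, giving e as required.

Answer: u⁹v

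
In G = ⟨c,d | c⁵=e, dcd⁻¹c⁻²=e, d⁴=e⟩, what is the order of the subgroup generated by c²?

|⟨c²⟩| equals the order of c². Compute successive powers until reaching e:
  (c²)¹ = c², (c²)² = c⁴, (c²)³ = c, (c²)⁴ = c³, (c²)⁵ = e.
The smallest positive k with (c²)ᵏ = e is 5, so |⟨c²⟩| = 5.

Answer: 5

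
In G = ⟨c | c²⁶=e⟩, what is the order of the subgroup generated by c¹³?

|⟨c¹³⟩| equals the order of c¹³. Compute successive powers until reaching e:
  (c¹³)¹ = c¹³, (c¹³)² = e.
The smallest positive k with (c¹³)ᵏ = e is 2, so |⟨c¹³⟩| = 2.

Answer: 2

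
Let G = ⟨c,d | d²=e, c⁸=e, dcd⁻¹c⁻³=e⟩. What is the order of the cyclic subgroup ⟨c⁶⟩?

|⟨c⁶⟩| equals the order of c⁶. Compute successive powers until reaching e:
  (c⁶)¹ = c⁶, (c⁶)² = c⁴, (c⁶)³ = c², (c⁶)⁴ = e.
The smallest positive k with (c⁶)ᵏ = e is 4, so |⟨c⁶⟩| = 4.

Answer: 4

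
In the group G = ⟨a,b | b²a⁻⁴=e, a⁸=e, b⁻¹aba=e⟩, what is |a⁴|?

Compute successive powers until reaching e:
  (a⁴)¹ = a⁴, (a⁴)² = e.
The smallest positive k with (a⁴)ᵏ = e is 2.

Answer: 2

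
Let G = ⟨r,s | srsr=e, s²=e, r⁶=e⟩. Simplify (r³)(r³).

Compute (r³) · (r³) by multiplying left to right and reducing via the relations at each step:
  (r³) · r³ = e

Answer: e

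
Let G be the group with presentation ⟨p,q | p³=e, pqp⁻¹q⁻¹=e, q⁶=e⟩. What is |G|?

Enumerate words in the generators, reducing via the relations: the distinct elements are
  {e, p, q, pq, p², q², q³, q⁴, q⁵, pq², pq³, pq⁴, pq⁵, p²q, p²q², p²q³, p²q⁴, p²q⁵}.
No further products give new elements, so |G| = 18.

Answer: 18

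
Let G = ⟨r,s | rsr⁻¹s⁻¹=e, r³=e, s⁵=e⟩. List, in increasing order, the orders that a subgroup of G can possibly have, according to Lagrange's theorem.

|G| = 15 = 3 · 5. By Lagrange's theorem the order of any subgroup divides 15; the divisors of 15 are 1, 3, 5, 15.

Answer: 1, 3, 5, 15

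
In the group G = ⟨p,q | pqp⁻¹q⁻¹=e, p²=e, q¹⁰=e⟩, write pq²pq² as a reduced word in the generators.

Multiply left to right, reducing at each step:
  p · q² = pq²
  (pq²) · p = q²
  (q²) · q² = q⁴

Answer: q⁴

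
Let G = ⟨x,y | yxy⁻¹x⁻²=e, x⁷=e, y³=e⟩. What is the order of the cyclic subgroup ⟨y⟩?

|⟨y⟩| equals the order of y. Compute successive powers until reaching e:
  y¹ = y, y² = y², y³ = e.
The smallest positive k with yᵏ = e is 3, so |⟨y⟩| = 3.

Answer: 3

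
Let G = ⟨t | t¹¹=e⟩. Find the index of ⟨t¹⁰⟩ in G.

First find ord(t¹⁰) by computing successive powers:
  (t¹⁰)¹ = t¹⁰, (t¹⁰)² = t⁹, (t¹⁰)³ = t⁸, (t¹⁰)⁴ = t⁷, (t¹⁰)⁵ = t⁶, (t¹⁰)⁶ = t⁵, (t¹⁰)⁷ = t⁴, (t¹⁰)⁸ = t³, (t¹⁰)⁹ = t², (t¹⁰)¹⁰ = t, (t¹⁰)¹¹ = e.
So |⟨t¹⁰⟩| = ord(t¹⁰) = 11. With |G| = 11, by Lagrange [G : ⟨t¹⁰⟩] = 11/11 = 1.

Answer: 1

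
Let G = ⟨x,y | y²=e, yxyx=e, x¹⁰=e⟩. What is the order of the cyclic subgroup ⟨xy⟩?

|⟨xy⟩| equals the order of xy. Compute successive powers until reaching e:
  (xy)¹ = xy, (xy)² = e.
The smallest positive k with (xy)ᵏ = e is 2, so |⟨xy⟩| = 2.

Answer: 2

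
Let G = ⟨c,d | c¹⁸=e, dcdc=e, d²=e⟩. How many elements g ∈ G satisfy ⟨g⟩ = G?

⟨g⟩ = G would require ord(g) = |G| = 36, but the maximum element order in G is 18 < 36. So G is not cyclic and no single element generates it: the count is 0.

Answer: 0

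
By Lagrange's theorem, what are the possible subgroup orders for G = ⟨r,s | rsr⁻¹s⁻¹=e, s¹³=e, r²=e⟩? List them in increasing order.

|G| = 26 = 2 · 13. By Lagrange's theorem the order of any subgroup divides 26; the divisors of 26 are 1, 2, 13, 26.

Answer: 1, 2, 13, 26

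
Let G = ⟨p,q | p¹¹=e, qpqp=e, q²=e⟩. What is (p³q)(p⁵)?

Compute (p³q) · (p⁵) by multiplying left to right and reducing via the relations at each step:
  (p³q) · p⁵ = p⁹q

Answer: p⁹q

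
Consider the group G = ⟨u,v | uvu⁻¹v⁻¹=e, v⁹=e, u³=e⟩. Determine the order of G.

Enumerate words in the generators, reducing via the relations: the distinct elements are
  {e, u, v, uv, u², v², v³, v⁴, v⁵, v⁶, v⁷, v⁸, uv², uv³, uv⁴, uv⁵, uv⁶, uv⁷, uv⁸, u²v, u²v², u²v³, u²v⁴, u²v⁵, u²v⁶, u²v⁷, u²v⁸}.
No further products give new elements, so |G| = 27.

Answer: 27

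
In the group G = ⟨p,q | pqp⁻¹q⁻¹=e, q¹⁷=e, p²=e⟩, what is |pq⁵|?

Compute successive powers until reaching e:
  (pq⁵)¹ = pq⁵, (pq⁵)² = q¹⁰, (pq⁵)³ = pq¹⁵, (pq⁵)⁴ = q³, (pq⁵)⁵ = pq⁸, (pq⁵)⁶ = q¹³, (pq⁵)⁷ = pq, (pq⁵)⁸ = q⁶, (pq⁵)⁹ = pq¹¹, (pq⁵)¹⁰ = q¹⁶, (pq⁵)¹¹ = pq⁴, (pq⁵)¹² = q⁹, (pq⁵)¹³ = pq¹⁴, (pq⁵)¹⁴ = q², (pq⁵)¹⁵ = pq⁷, (pq⁵)¹⁶ = q¹², (pq⁵)¹⁷ = p, (pq⁵)¹⁸ = q⁵, (pq⁵)¹⁹ = pq¹⁰, (pq⁵)²⁰ = q¹⁵, (pq⁵)²¹ = pq³, (pq⁵)²² = q⁸, (pq⁵)²³ = pq¹³, (pq⁵)²⁴ = q, (pq⁵)²⁵ = pq⁶, (pq⁵)²⁶ = q¹¹, (pq⁵)²⁷ = pq¹⁶, (pq⁵)²⁸ = q⁴, (pq⁵)²⁹ = pq⁹, (pq⁵)³⁰ = q¹⁴, (pq⁵)³¹ = pq², (pq⁵)³² = q⁷, (pq⁵)³³ = pq¹², (pq⁵)³⁴ = e.
The smallest positive k with (pq⁵)ᵏ = e is 34.

Answer: 34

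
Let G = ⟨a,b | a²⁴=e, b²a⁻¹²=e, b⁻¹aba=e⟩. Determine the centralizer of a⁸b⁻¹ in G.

⟨a⁸b⁻¹⟩ ⊆ C_G(a⁸b⁻¹) since powers of a⁸b⁻¹ commute with a⁸b⁻¹; so |C_G(a⁸b⁻¹)| ≥ |⟨a⁸b⁻¹⟩| = 4.
By orbit–stabilizer, |C_G(a⁸b⁻¹)| = |G| / |conj. class of a⁸b⁻¹| = 48 / 12 = 4.
The 4 elements commuting with a⁸b⁻¹ are {e, a¹², a⁸b, a⁸b⁻¹}.

Answer: {e, a¹², a⁸b, a⁸b⁻¹}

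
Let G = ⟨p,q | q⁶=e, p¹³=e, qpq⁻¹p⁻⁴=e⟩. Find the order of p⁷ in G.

Compute successive powers until reaching e:
  (p⁷)¹ = p⁷, (p⁷)² = p, (p⁷)³ = p⁸, (p⁷)⁴ = p², (p⁷)⁵ = p⁹, (p⁷)⁶ = p³, (p⁷)⁷ = p¹⁰, (p⁷)⁸ = p⁴, (p⁷)⁹ = p¹¹, (p⁷)¹⁰ = p⁵, (p⁷)¹¹ = p¹², (p⁷)¹² = p⁶, (p⁷)¹³ = e.
The smallest positive k with (p⁷)ᵏ = e is 13.

Answer: 13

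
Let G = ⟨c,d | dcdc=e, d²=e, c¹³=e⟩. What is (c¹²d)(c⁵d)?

Compute (c¹²d) · (c⁵d) by multiplying left to right and reducing via the relations at each step:
  (c¹²d) · c⁵ = c⁷d
  (c⁷d) · d = c⁷

Answer: c⁷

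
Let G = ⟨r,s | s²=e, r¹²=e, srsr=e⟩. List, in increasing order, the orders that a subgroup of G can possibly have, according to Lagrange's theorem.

|G| = 24 = 2³ · 3. By Lagrange's theorem the order of any subgroup divides 24; the divisors of 24 are 1, 2, 3, 4, 6, 8, 12, 24.

Answer: 1, 2, 3, 4, 6, 8, 12, 24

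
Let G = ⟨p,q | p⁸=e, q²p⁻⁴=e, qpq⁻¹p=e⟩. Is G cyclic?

Every cyclic group is abelian. But p·q = pq while q·p = p³q⁻¹, so p·q ≠ q·p and G is not abelian. Hence G is not cyclic.

Answer: No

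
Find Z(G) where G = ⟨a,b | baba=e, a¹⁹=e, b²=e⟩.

An element z ∈ Z(G) iff z commutes with every generator.
For example e is central: e·a = a = a·e; e·b = b = b·e.
Whereas a ∉ Z(G) since a·b = ab ≠ a¹⁸b = b·a.
Checking each of the 38 elements this way gives Z(G) = {e}, of order 1.

Answer: {e}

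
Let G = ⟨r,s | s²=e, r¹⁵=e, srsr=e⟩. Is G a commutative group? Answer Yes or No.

r·s = rs but s·r = r¹⁴s, so r·s ≠ s·r and G is not abelian.

Answer: No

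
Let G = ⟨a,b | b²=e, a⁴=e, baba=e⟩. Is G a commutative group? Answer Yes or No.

a·b = ab but b·a = a³b, so a·b ≠ b·a and G is not abelian.

Answer: No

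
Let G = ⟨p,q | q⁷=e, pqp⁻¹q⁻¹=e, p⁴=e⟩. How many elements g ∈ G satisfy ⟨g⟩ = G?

G is cyclic of order 28. An element generates G iff its order is 28, and a cyclic group of order 28 has exactly φ(28) = 12 such elements.

Answer: 12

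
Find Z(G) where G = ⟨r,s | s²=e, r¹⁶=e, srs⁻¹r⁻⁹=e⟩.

An element z ∈ Z(G) iff z commutes with every generator.
For example r² is central: (r²)·r = r³ = r·(r²); (r²)·s = r²s = s·(r²).
Whereas r ∉ Z(G) since r·s = rs ≠ r⁹s = s·r.
Checking each of the 32 elements this way gives Z(G) = {e, r², r⁴, r⁶, r⁸, r¹⁰, r¹², r¹⁴}, of order 8.

Answer: {e, r², r⁴, r⁶, r⁸, r¹⁰, r¹², r¹⁴}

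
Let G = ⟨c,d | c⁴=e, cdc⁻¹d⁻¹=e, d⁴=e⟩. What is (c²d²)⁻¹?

The order of (c²d²) is 2 (smallest k with (c²d²)ᵏ = e), so (c²d²)⁻¹ = (c²d²)¹ = c²d².
Check: (c²d²) · (c²d²) → (c²d²) · c² = d²;   (d²) · d² = e, giving e as required.

Answer: c²d²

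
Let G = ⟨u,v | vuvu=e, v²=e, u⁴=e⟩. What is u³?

Compute successive powers of u, reducing at each step:
  u²: u · u = u²
  u³: (u²) · u = u³

Answer: u³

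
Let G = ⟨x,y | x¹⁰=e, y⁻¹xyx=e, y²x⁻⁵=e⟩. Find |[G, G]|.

G' = [G, G] is generated by all commutators. The generator-pair commutators are: [x, y] = x².
The subgroup they normally generate is {e, x², x⁴, x⁶, x⁸}, of order 5.
Check: |G/G'| = 20/5 = 4 is the order of the abelianisation.

Answer: 5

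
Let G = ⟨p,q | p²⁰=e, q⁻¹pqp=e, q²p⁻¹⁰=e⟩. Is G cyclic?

Every cyclic group is abelian. But p·q = pq while q·p = p⁹q⁻¹, so p·q ≠ q·p and G is not abelian. Hence G is not cyclic.

Answer: No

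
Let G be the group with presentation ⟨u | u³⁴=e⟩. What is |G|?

G is generated by a single element, so G is cyclic. The relator gives u³⁴ = e and no smaller power is forced to be e, so the 34 powers {e, u, u², u³, u⁴, u⁵, u⁶, u⁷, u⁸, u⁹, u²², u²³, u²¹, u²⁰, u²⁴, u²⁵, u²⁶, u²⁷, u²⁸, u²⁹, u³², u³³, u³¹, u³⁰, u¹², u¹³, u¹¹, u¹⁰, u¹⁴, u¹⁵, u¹⁶, u¹⁷, u¹⁸, u¹⁹} are distinct. Hence |G| = 34.

Answer: 34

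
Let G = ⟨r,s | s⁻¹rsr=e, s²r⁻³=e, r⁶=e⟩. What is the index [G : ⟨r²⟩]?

First find ord(r²) by computing successive powers:
  (r²)¹ = r², (r²)² = r⁴, (r²)³ = e.
So |⟨r²⟩| = ord(r²) = 3. With |G| = 12, by Lagrange [G : ⟨r²⟩] = 12/3 = 4.

Answer: 4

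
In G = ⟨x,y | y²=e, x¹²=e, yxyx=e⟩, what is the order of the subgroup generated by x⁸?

|⟨x⁸⟩| equals the order of x⁸. Compute successive powers until reaching e:
  (x⁸)¹ = x⁸, (x⁸)² = x⁴, (x⁸)³ = e.
The smallest positive k with (x⁸)ᵏ = e is 3, so |⟨x⁸⟩| = 3.

Answer: 3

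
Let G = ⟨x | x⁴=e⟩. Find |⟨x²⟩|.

|⟨x²⟩| equals the order of x². Compute successive powers until reaching e:
  (x²)¹ = x², (x²)² = e.
The smallest positive k with (x²)ᵏ = e is 2, so |⟨x²⟩| = 2.

Answer: 2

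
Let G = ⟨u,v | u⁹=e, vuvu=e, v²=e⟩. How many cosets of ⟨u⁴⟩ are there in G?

First find ord(u⁴) by computing successive powers:
  (u⁴)¹ = u⁴, (u⁴)² = u⁸, (u⁴)³ = u³, (u⁴)⁴ = u⁷, (u⁴)⁵ = u², (u⁴)⁶ = u⁶, (u⁴)⁷ = u, (u⁴)⁸ = u⁵, (u⁴)⁹ = e.
So |⟨u⁴⟩| = ord(u⁴) = 9. With |G| = 18, by Lagrange [G : ⟨u⁴⟩] = 18/9 = 2.

Answer: 2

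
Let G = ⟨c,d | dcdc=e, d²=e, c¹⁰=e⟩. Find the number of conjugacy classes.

The conjugacy classes (representative and size) are:
  [e] (size 1), [c] (size 2), [c²] (size 2), [c³] (size 2), [c⁴] (size 2), [c⁵] (size 1), [c²d] (size 5), [c³d] (size 5).
Class equation: 1 + 2 + 2 + 2 + 2 + 1 + 5 + 5 = 20 = |G|. So G has 8 conjugacy classes.

Answer: 8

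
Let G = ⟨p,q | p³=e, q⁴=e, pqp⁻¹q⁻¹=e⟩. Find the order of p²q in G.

Compute successive powers until reaching e:
  (p²q)¹ = p²q, (p²q)² = pq², (p²q)³ = q³, (p²q)⁴ = p², (p²q)⁵ = pq, (p²q)⁶ = q², (p²q)⁷ = p²q³, (p²q)⁸ = p, (p²q)⁹ = q, (p²q)¹⁰ = p²q², (p²q)¹¹ = pq³, (p²q)¹² = e.
The smallest positive k with (p²q)ᵏ = e is 12.

Answer: 12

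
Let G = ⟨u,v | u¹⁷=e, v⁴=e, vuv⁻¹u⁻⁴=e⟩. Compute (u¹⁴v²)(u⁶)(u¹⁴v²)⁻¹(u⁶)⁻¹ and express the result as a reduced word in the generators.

[(u¹⁴v²), (u⁶)] = (u¹⁴v²)·(u⁶)·(u¹⁴v²)⁻¹·(u⁶)⁻¹.
  (u¹⁴v²) · (u⁶) = u⁸v²
  (u⁸v²) · (u¹⁴v²) = u¹¹
  (u¹¹) · (u¹¹) = u⁵

Answer: u⁵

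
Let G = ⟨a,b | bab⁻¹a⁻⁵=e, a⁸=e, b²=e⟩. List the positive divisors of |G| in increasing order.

|G| = 16 = 2⁴. By Lagrange's theorem the order of any subgroup divides 16; the divisors of 16 are 1, 2, 4, 8, 16.

Answer: 1, 2, 4, 8, 16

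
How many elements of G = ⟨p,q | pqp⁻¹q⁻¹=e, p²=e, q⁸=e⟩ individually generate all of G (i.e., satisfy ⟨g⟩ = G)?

⟨g⟩ = G would require ord(g) = |G| = 16, but the maximum element order in G is 8 < 16. So G is not cyclic and no single element generates it: the count is 0.

Answer: 0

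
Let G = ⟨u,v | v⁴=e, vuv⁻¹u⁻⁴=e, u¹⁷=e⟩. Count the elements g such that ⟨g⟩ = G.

⟨g⟩ = G would require ord(g) = |G| = 68, but the maximum element order in G is 17 < 68. So G is not cyclic and no single element generates it: the count is 0.

Answer: 0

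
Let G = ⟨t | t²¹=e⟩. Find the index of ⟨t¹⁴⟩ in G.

First find ord(t¹⁴) by computing successive powers:
  (t¹⁴)¹ = t¹⁴, (t¹⁴)² = t⁷, (t¹⁴)³ = e.
So |⟨t¹⁴⟩| = ord(t¹⁴) = 3. With |G| = 21, by Lagrange [G : ⟨t¹⁴⟩] = 21/3 = 7.

Answer: 7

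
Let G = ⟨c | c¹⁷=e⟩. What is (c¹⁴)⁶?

Compute successive powers of (c¹⁴), reducing at each step:
  (c¹⁴)²: (c¹⁴) · c¹⁴ = c¹¹
  (c¹⁴)³: (c¹¹) · c¹⁴ = c⁸
  (c¹⁴)⁴: (c⁸) · c¹⁴ = c⁵
  (c¹⁴)⁵: (c⁵) · c¹⁴ = c²
  (c¹⁴)⁶: (c²) · c¹⁴ = c¹⁶

Answer: c¹⁶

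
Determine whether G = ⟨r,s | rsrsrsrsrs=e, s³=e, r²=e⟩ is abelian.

r·s = rs but s·r = sr, so r·s ≠ s·r and G is not abelian.

Answer: No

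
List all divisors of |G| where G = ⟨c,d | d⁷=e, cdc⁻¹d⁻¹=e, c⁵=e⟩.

|G| = 35 = 5 · 7. By Lagrange's theorem the order of any subgroup divides 35; the divisors of 35 are 1, 5, 7, 35.

Answer: 1, 5, 7, 35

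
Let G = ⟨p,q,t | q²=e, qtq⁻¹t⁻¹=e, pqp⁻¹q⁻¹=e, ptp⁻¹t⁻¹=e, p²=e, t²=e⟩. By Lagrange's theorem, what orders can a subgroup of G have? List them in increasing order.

|G| = 8 = 2³. By Lagrange's theorem the order of any subgroup divides 8; the divisors of 8 are 1, 2, 4, 8.

Answer: 1, 2, 4, 8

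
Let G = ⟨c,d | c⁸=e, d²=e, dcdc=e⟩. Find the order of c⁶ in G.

Compute successive powers until reaching e:
  (c⁶)¹ = c⁶, (c⁶)² = c⁴, (c⁶)³ = c², (c⁶)⁴ = e.
The smallest positive k with (c⁶)ᵏ = e is 4.

Answer: 4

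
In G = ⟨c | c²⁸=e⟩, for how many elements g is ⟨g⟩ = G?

G is cyclic of order 28. An element generates G iff its order is 28, and a cyclic group of order 28 has exactly φ(28) = 12 such elements.

Answer: 12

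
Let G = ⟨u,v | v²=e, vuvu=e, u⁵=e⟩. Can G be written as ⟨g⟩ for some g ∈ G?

Every cyclic group is abelian. But u·v = uv while v·u = u⁴v, so u·v ≠ v·u and G is not abelian. Hence G is not cyclic.

Answer: No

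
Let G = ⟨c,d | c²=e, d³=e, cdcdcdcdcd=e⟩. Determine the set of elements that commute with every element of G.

An element z ∈ Z(G) iff z commutes with every generator.
For example e is central: e·c = c = c·e; e·d = d = d·e.
Whereas c ∉ Z(G) since c·d = cd ≠ dc = d·c.
Checking each of the 60 elements this way gives Z(G) = {e}, of order 1.

Answer: {e}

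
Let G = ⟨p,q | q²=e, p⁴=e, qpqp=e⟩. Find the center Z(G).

An element z ∈ Z(G) iff z commutes with every generator.
For example p² is central: (p²)·p = p³ = p·(p²); (p²)·q = p²q = q·(p²).
Whereas p ∉ Z(G) since p·q = pq ≠ p³q = q·p.
Checking each of the 8 elements this way gives Z(G) = {e, p²}, of order 2.

Answer: {e, p²}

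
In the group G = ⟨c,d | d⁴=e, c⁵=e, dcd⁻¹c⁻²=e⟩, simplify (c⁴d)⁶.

Compute successive powers of (c⁴d), reducing at each step:
  (c⁴d)²: (c⁴d) · c⁴ = c²d;   (c²d) · d = c²d²
  (c⁴d)³: (c²d²) · c⁴ = c³d²;   (c³d²) · d = c³d³
  (c⁴d)⁴: (c³d³) · c⁴ = d³;   (d³) · d = e
  (c⁴d)⁵: e · c⁴ = c⁴;   (c⁴) · d = c⁴d
  (c⁴d)⁶: (c⁴d) · c⁴ = c²d;   (c²d) · d = c²d²

Answer: c²d²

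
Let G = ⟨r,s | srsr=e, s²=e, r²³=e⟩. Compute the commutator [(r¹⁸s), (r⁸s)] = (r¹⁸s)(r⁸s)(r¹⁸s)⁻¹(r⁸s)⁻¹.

[(r¹⁸s), (r⁸s)] = (r¹⁸s)·(r⁸s)·(r¹⁸s)⁻¹·(r⁸s)⁻¹.
  (r¹⁸s) · (r⁸s) = r¹⁰
  (r¹⁰) · (r¹⁸s) = r⁵s
  (r⁵s) · (r⁸s) = r²⁰

Answer: r²⁰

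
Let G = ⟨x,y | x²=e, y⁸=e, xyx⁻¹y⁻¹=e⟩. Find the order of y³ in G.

Compute successive powers until reaching e:
  (y³)¹ = y³, (y³)² = y⁶, (y³)³ = y, (y³)⁴ = y⁴, (y³)⁵ = y⁷, (y³)⁶ = y², (y³)⁷ = y⁵, (y³)⁸ = e.
The smallest positive k with (y³)ᵏ = e is 8.

Answer: 8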